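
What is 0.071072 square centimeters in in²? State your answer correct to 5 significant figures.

0.011016 square inches

1 square centimeter = 0.155000 in².
0.071072 × 0.155000 ≈ 0.011016 in².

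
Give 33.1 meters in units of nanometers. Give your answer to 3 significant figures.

3.31 × 10^10 nanometers

1 meter = 1.00000 × 10^9 nm.
So 33.1 × 1.00000 × 10^9 ≈ 3.31 × 10^10 nm.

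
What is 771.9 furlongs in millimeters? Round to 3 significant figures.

1 furlong = 201168 millimeters.
771.9 × 201168 ≈ 1.55e+8 mm.

1.55e+8 mm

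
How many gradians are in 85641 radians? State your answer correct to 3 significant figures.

1 rad = 63.6620 grad.
Then 85641 × 63.6620 ≈ 5.45 × 10^6 grad.

5.45 × 10^6 grad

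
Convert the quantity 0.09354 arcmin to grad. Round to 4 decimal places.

1 arcmin = 0.0185185 grad.
Then 0.09354 × 0.0185185 ≈ 0.0017 grad.

0.0017 grad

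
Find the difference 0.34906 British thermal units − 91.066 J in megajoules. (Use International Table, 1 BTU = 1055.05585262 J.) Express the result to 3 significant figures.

0.34906 BTU = 0.000368278 MJ and 91.066 J = 9.10660e-5 MJ.
0.000368278 − 9.10660e-5 ≈ 0.000277 MJ.

0.000277 MJ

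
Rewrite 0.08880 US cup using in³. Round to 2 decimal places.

1 US cup = 14.4375 in³.
Thus 0.08880 × 14.4375 ≈ 1.28 in³.

1.28 cubic inches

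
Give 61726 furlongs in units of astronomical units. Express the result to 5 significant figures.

8.3004e-5 astronomical units

1 furlong = 1.344725e-9 astronomical units.
61726 × 1.344725e-9 ≈ 8.3004e-5 au.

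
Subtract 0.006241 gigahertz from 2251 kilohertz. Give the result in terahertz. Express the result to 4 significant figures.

2251 kHz = 2.25100 × 10^-6 THz and 0.006241 GHz = 6.24100 × 10^-6 THz.
2.25100 × 10^-6 − 6.24100 × 10^-6 ≈ -3.990 × 10^-6 THz.

-3.990 × 10^-6 THz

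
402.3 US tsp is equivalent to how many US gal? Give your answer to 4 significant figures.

1 US teaspoon = 0.00130208 US gal.
Then 402.3 × 0.00130208 ≈ 0.5238 US gal.

0.5238 US gallons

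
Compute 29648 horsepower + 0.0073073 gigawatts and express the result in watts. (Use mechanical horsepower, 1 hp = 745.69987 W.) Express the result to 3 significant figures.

29648 hp = 2.21085 × 10^7 W and 0.0073073 GW = 7.30730 × 10^6 W.
2.21085 × 10^7 + 7.30730 × 10^6 ≈ 2.94 × 10^7 W.

2.94 × 10^7 watts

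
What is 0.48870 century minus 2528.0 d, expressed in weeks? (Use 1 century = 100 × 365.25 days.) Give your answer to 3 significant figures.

2190 wk

0.48870 century = 2549.97 wk and 2528.0 d = 361.143 wk.
2549.97 − 361.143 ≈ 2190 wk.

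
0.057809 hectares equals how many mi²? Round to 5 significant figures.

0.00022320 square miles

1 ha = 0.00386102 mi².
Then 0.057809 × 0.00386102 ≈ 0.00022320 mi².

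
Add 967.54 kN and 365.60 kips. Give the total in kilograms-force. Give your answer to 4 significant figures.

264500 kilograms-force

967.54 kN = 98661.6 kgf and 365.60 kip = 165833 kgf.
98661.6 + 165833 ≈ 264500 kgf.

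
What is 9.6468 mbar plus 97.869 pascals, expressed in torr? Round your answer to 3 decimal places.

9.6468 mbar = 7.23570 torr and 97.869 Pa = 0.734078 torr.
7.23570 + 0.734078 ≈ 7.970 torr.

7.970 torr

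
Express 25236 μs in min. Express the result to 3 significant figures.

1 μs = 1.66667e-8 minutes.
Thus 25236 × 1.66667e-8 ≈ 0.000421 min.

0.000421 minutes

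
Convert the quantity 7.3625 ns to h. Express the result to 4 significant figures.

1 nanosecond = 2.77778 × 10^-13 hours.
7.3625 × 2.77778 × 10^-13 ≈ 2.045 × 10^-12 h.

2.045 × 10^-12 h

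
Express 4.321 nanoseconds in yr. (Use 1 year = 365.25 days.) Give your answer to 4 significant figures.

1.369e-16 yr

1 nanosecond = 3.16881e-17 yr.
So 4.321 × 3.16881e-17 ≈ 1.369e-16 yr.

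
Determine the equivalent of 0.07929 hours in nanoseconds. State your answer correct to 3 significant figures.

1 hour = 3.60000 × 10^12 nanoseconds.
Then 0.07929 × 3.60000 × 10^12 ≈ 2.85 × 10^11 ns.

2.85 × 10^11 ns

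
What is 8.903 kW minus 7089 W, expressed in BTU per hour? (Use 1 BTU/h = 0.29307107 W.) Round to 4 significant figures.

6190 BTU per hour

8.903 kW = 30378.3 BTU/h and 7089 W = 24188.7 BTU/h.
30378.3 − 24188.7 ≈ 6190 BTU/h.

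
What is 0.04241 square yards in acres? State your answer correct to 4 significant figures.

1 yd² = 0.000206612 acre.
0.04241 × 0.000206612 ≈ 8.762e-6 acre.

8.762e-6 acres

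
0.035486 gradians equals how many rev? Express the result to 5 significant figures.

1 gradian = 0.00250000 revolutions.
Then 0.035486 × 0.00250000 ≈ 8.8715 × 10^-5 rev.

8.8715 × 10^-5 rev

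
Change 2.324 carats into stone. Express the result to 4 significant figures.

7.319 × 10^-5 stone

1 carat = 3.14946 × 10^-5 st.
Then 2.324 × 3.14946 × 10^-5 ≈ 7.319 × 10^-5 st.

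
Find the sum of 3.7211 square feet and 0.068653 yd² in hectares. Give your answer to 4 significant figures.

4.031e-5 hectares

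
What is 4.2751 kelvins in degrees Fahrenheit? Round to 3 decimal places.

-451.975 °F

K = (°F + 459.67) × 5/9.
Applying the formula gives -451.975 °F.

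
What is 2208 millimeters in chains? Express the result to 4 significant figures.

1 mm = 4.97097e-5 chain.
Thus 2208 × 4.97097e-5 ≈ 0.1098 chain.

0.1098 chain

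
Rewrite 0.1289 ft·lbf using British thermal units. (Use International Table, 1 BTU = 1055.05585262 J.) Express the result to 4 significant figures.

0.0001656 British thermal units

1 foot-pound = 0.00128507 BTU.
So 0.1289 × 0.00128507 ≈ 0.0001656 BTU.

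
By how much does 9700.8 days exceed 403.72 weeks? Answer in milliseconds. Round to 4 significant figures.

9700.8 d = 8.38149e+11 ms and 403.72 wk = 2.44170e+11 ms.
8.38149e+11 − 2.44170e+11 ≈ 5.940e+11 ms.

5.940e+11 milliseconds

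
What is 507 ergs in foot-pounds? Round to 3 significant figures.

1 erg = 7.37562e-8 ft·lbf.
So 507 × 7.37562e-8 ≈ 3.74e-5 ft·lbf.

3.74e-5 foot-pounds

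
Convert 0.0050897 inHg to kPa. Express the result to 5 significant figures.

0.017236 kPa

1 inHg = 3.38639 kPa.
So 0.0050897 × 3.38639 ≈ 0.017236 kPa.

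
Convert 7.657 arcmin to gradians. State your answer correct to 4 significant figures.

1 arcmin = 0.0185185 grad.
Thus 7.657 × 0.0185185 ≈ 0.1418 grad.

0.1418 gradians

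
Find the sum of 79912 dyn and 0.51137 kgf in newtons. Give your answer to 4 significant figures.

5.814 N

79912 dyn = 0.799120 N and 0.51137 kgf = 5.01483 N.
0.799120 + 5.01483 ≈ 5.814 N.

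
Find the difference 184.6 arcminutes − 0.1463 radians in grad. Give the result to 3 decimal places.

-5.895 grad

184.6 arcmin = 3.41852 grad and 0.1463 rad = 9.31375 grad.
3.41852 − 9.31375 ≈ -5.895 grad.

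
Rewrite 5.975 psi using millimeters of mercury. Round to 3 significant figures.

309 mmHg

1 psi = 51.7149 millimeters of mercury.
5.975 × 51.7149 ≈ 309 mmHg.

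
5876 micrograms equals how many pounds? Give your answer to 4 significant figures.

1.295 × 10^-5 pounds

1 μg = 2.20462 × 10^-9 pounds.
5876 × 2.20462 × 10^-9 ≈ 1.295 × 10^-5 lb.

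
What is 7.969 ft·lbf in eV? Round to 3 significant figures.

1 foot-pound = 8.46235 × 10^18 electronvolts.
7.969 × 8.46235 × 10^18 ≈ 6.74 × 10^19 eV.

6.74 × 10^19 eV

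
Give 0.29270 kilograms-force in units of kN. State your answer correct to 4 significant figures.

0.002870 kN

1 kgf = 0.00980665 kilonewtons.
Thus 0.29270 × 0.00980665 ≈ 0.002870 kN.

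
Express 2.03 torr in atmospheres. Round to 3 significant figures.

1 torr = 0.00131579 atm.
Then 2.03 × 0.00131579 ≈ 0.00267 atm.

0.00267 atm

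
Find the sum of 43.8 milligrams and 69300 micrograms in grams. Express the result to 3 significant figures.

0.113 g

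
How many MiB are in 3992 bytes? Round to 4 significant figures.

1 B = 9.53674 × 10^-7 mebibytes.
3992 × 9.53674 × 10^-7 ≈ 0.003807 MiB.

0.003807 MiB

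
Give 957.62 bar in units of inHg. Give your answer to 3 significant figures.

28300 inches of mercury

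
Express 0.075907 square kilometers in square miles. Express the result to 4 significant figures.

1 km² = 0.386102 mi².
Thus 0.075907 × 0.386102 ≈ 0.02931 mi².

0.02931 square miles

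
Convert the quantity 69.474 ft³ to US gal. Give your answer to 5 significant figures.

1 cubic foot = 7.48052 US gallons.
69.474 × 7.48052 ≈ 519.70 US gal.

519.70 US gallons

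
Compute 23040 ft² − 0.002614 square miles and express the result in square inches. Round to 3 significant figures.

-7.18e+6 in²

23040 ft² = 3.31776e+6 in² and 0.002614 mi² = 1.04939e+7 in².
3.31776e+6 − 1.04939e+7 ≈ -7.18e+6 in².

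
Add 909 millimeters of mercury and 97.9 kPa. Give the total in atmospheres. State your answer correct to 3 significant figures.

2.16 atm

909 mmHg = 1.19605 atm and 97.9 kPa = 0.966198 atm.
1.19605 + 0.966198 ≈ 2.16 atm.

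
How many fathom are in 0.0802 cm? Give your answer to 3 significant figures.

1 cm = 0.00546807 fathom.
So 0.0802 × 0.00546807 ≈ 0.000439 fathom.

0.000439 fathom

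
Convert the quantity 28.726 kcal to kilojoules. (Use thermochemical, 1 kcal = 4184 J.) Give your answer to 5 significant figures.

120.19 kJ

1 kcal = 4.18400 kilojoules.
Thus 28.726 × 4.18400 ≈ 120.19 kJ.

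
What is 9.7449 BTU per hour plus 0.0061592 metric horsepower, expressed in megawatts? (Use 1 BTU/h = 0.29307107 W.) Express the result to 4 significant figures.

7.386e-6 MW

9.7449 BTU/h = 2.85595e-6 MW and 0.0061592 PS = 4.53008e-6 MW.
2.85595e-6 + 4.53008e-6 ≈ 7.386e-6 MW.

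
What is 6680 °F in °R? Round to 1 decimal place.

°R = °F + 459.67.
Applying the formula gives 7139.7 °R.

7139.7 degrees Rankine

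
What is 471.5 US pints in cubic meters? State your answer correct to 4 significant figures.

0.2231 m³

1 US pint = 0.000473176 cubic meters.
So 471.5 × 0.000473176 ≈ 0.2231 m³.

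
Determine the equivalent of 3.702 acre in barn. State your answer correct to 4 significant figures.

1 acre = 4.04686e+31 barns.
Thus 3.702 × 4.04686e+31 ≈ 1.498e+32 barn.

1.498e+32 barns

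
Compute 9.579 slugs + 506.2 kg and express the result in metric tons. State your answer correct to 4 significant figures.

9.579 slug = 0.139795 t and 506.2 kg = 0.506200 t.
0.139795 + 0.506200 ≈ 0.6460 t.

0.6460 t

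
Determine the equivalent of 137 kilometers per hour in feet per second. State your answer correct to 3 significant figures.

125 ft/s

1 kilometer per hour = 0.911344 ft/s.
So 137 × 0.911344 ≈ 125 ft/s.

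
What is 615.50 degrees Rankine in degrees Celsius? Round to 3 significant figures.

68.8 °C

°R = (°C + 273.15) × 9/5.
Applying the formula gives 68.8 °C.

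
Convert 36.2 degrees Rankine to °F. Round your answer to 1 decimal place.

°R = °F + 459.67.
Applying the formula gives -423.5 °F.

-423.5 degrees Fahrenheit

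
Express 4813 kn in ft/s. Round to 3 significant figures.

1 knot = 1.68781 ft/s.
So 4813 × 1.68781 ≈ 8120 ft/s.

8120 feet per second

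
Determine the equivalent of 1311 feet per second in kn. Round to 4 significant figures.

1 ft/s = 0.592484 knots.
So 1311 × 0.592484 ≈ 776.7 kn.

776.7 kn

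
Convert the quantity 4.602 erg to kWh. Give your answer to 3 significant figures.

1 erg = 2.77778e-14 kWh.
4.602 × 2.77778e-14 ≈ 1.28e-13 kWh.

1.28e-13 kilowatt-hours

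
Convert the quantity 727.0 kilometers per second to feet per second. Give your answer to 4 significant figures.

2.385 × 10^6 ft/s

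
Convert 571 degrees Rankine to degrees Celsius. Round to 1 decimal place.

°R = (°C + 273.15) × 9/5.
Applying the formula gives 44.1 °C.

44.1 °C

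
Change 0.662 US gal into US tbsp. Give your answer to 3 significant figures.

1 US gal = 256.000 US tbsp.
So 0.662 × 256.000 ≈ 169 US tbsp.

169 US tbsp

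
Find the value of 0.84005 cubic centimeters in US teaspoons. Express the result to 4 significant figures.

1 cm³ = 0.202884 US teaspoons.
Then 0.84005 × 0.202884 ≈ 0.1704 US tsp.

0.1704 US tsp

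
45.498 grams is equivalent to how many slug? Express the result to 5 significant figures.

0.0031176 slugs

1 gram = 6.85218 × 10^-5 slugs.
So 45.498 × 6.85218 × 10^-5 ≈ 0.0031176 slug.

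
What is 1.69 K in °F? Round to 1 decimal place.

-456.6 °F

K = (°F + 459.67) × 5/9.
Applying the formula gives -456.6 °F.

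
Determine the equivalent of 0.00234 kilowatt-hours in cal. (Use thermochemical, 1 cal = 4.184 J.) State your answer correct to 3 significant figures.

2010 cal

1 kWh = 860421 cal.
Thus 0.00234 × 860421 ≈ 2010 cal.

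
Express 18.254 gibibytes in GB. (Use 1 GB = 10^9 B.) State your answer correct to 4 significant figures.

19.60 GB

1 gibibyte = 1.07374 gigabytes.
Thus 18.254 × 1.07374 ≈ 19.60 GB.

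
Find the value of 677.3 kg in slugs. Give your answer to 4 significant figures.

46.41 slugs

1 kilogram = 0.0685218 slug.
Then 677.3 × 0.0685218 ≈ 46.41 slug.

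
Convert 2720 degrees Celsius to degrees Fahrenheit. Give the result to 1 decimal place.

4928.0 °F

°F = °C × 9/5 + 32.
Applying the formula gives 4928.0 °F.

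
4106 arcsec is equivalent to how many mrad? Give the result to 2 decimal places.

1 arcsecond = 0.00484814 milliradians.
Then 4106 × 0.00484814 ≈ 19.91 mrad.

19.91 milliradians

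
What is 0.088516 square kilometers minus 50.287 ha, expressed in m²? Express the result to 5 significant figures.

-414350 square meters

0.088516 km² = 88516.0 m² and 50.287 ha = 502870 m².
88516.0 − 502870 ≈ -414350 m².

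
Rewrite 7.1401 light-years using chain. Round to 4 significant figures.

3.358 × 10^15 chain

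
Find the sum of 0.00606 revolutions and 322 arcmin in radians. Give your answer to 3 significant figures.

0.132 rad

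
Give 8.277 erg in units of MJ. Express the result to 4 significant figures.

1 erg = 1.00000e-13 MJ.
So 8.277 × 1.00000e-13 ≈ 8.277e-13 MJ.

8.277e-13 MJ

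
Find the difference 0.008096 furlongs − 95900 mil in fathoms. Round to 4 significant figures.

-0.4414 fathom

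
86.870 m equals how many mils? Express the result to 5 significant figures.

1 m = 39370.1 mils.
Thus 86.870 × 39370.1 ≈ 3.4201 × 10^6 mil.

3.4201 × 10^6 mil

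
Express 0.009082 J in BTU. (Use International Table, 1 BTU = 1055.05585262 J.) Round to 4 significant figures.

8.608e-6 BTU

1 joule = 0.000947817 British thermal units.
So 0.009082 × 0.000947817 ≈ 8.608e-6 BTU.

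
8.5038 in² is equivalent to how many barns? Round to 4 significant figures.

1 in² = 6.45160 × 10^24 barns.
So 8.5038 × 6.45160 × 10^24 ≈ 5.486 × 10^25 barn.

5.486 × 10^25 barn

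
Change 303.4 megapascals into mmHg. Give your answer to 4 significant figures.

2.276e+6 millimeters of mercury

1 megapascal = 7500.62 mmHg.
303.4 × 7500.62 ≈ 2.276e+6 mmHg.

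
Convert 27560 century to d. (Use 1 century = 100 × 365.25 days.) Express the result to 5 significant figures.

1 century = 36525.0 days.
So 27560 × 36525.0 ≈ 1.0066 × 10^9 d.

1.0066 × 10^9 days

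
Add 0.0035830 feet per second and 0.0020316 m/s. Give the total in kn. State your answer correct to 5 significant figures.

0.0060720 kn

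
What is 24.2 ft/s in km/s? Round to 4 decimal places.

1 foot per second = 0.000304800 kilometers per second.
24.2 × 0.000304800 ≈ 0.0074 km/s.

0.0074 kilometers per second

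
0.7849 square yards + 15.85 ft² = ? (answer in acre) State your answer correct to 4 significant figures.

0.0005260 acre

0.7849 yd² = 0.000162169 acre and 15.85 ft² = 0.000363866 acre.
0.000162169 + 0.000363866 ≈ 0.0005260 acre.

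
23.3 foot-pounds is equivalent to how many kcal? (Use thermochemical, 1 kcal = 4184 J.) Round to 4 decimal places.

0.0076 kcal

1 ft·lbf = 0.000324048 kcal.
23.3 × 0.000324048 ≈ 0.0076 kcal.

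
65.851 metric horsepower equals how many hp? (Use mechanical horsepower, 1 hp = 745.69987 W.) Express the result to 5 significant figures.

64.950 hp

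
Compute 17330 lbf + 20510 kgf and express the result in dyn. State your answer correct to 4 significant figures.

2.782e+10 dynes

17330 lbf = 7.70877e+9 dyn and 20510 kgf = 2.01134e+10 dyn.
7.70877e+9 + 2.01134e+10 ≈ 2.782e+10 dyn.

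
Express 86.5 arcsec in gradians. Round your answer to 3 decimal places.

0.027 gradians

1 arcsec = 0.000308642 grad.
Then 86.5 × 0.000308642 ≈ 0.027 grad.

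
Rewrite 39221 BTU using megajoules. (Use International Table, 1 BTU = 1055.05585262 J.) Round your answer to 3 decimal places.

41.380 megajoules

1 British thermal unit = 0.001055056 MJ.
Thus 39221 × 0.001055056 ≈ 41.380 MJ.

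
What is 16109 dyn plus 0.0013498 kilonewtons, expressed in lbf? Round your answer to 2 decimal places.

16109 dyn = 0.0362145 lbf and 0.0013498 kN = 0.303447 lbf.
0.0362145 + 0.303447 ≈ 0.34 lbf.

0.34 lbf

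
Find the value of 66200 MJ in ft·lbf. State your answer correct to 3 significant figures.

1 MJ = 737562 foot-pounds.
66200 × 737562 ≈ 4.88 × 10^10 ft·lbf.

4.88 × 10^10 foot-pounds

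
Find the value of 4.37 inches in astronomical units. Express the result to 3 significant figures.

7.42 × 10^-13 astronomical units

1 inch = 1.69789 × 10^-13 astronomical units.
So 4.37 × 1.69789 × 10^-13 ≈ 7.42 × 10^-13 au.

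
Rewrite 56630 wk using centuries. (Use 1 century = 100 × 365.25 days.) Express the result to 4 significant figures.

10.85 century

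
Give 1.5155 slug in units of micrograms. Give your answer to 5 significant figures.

2.2117e+10 micrograms

1 slug = 1.45939e+10 μg.
1.5155 × 1.45939e+10 ≈ 2.2117e+10 μg.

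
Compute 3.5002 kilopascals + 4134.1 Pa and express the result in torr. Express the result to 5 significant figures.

57.262 torr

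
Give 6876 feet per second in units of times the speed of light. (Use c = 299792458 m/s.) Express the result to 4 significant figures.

6.991 × 10^-6 c

1 ft/s = 1.01670 × 10^-9 times the speed of light.
So 6876 × 1.01670 × 10^-9 ≈ 6.991 × 10^-6 c.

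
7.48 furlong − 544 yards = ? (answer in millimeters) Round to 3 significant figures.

7.48 furlong = 1.50474 × 10^6 mm and 544 yd = 497434 mm.
1.50474 × 10^6 − 497434 ≈ 1.01 × 10^6 mm.

1.01 × 10^6 mm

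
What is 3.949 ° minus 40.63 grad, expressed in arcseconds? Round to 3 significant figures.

-117000 arcseconds

3.949 ° = 14216.4 arcsec and 40.63 grad = 131641 arcsec.
14216.4 − 131641 ≈ -117000 arcsec.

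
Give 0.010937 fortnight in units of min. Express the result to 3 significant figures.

220 min

1 fortnight = 20160.0 min.
So 0.010937 × 20160.0 ≈ 220 min.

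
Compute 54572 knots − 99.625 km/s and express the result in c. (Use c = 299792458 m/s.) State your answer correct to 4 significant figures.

-0.0002387 c

54572 kn = 9.36457e-5 c and 99.625 km/s = 0.000332313 c.
9.36457e-5 − 0.000332313 ≈ -0.0002387 c.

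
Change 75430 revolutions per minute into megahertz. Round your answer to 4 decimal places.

0.0013 megahertz

1 revolution per minute = 1.66667e-8 megahertz.
So 75430 × 1.66667e-8 ≈ 0.0013 MHz.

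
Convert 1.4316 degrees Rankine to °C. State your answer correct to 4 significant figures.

-272.4 degrees Celsius

°R = (°C + 273.15) × 9/5.
Applying the formula gives -272.4 °C.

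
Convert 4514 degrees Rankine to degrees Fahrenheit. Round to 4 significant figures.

°R = °F + 459.67.
Applying the formula gives 4054 °F.

4054 °F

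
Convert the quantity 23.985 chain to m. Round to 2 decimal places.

1 chain = 20.1168 m.
Thus 23.985 × 20.1168 ≈ 482.50 m.

482.50 meters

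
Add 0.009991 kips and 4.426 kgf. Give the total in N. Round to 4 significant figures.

0.009991 kip = 44.4422 N and 4.426 kgf = 43.4042 N.
44.4422 + 43.4042 ≈ 87.85 N.

87.85 N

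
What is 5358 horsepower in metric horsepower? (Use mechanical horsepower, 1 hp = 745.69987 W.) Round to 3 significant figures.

1 hp = 1.01387 metric horsepower.
So 5358 × 1.01387 ≈ 5430 PS.

5430 metric horsepower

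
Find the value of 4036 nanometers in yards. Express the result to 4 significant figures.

1 nm = 1.09361e-9 yd.
So 4036 × 1.09361e-9 ≈ 4.414e-6 yd.

4.414e-6 yards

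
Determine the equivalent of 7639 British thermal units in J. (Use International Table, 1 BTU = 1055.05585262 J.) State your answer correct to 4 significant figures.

8.060 × 10^6 J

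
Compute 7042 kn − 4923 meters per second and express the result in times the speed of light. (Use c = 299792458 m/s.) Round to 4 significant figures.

-4.337e-6 times the speed of light

7042 kn = 1.20841e-5 c and 4923 m/s = 1.64214e-5 c.
1.20841e-5 − 1.64214e-5 ≈ -4.337e-6 c.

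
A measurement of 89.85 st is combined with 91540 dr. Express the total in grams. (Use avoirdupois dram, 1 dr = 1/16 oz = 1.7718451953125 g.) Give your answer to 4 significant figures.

732800 g

89.85 st = 570574 g and 91540 dr = 162195 g.
570574 + 162195 ≈ 732800 g.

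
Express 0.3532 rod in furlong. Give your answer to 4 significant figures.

1 rod = 0.0250000 furlong.
Thus 0.3532 × 0.0250000 ≈ 0.008830 furlong.

0.008830 furlong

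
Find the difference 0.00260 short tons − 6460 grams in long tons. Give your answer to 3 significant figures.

0.00260 short ton = 0.00232143 long ton and 6460 g = 0.00635797 long ton.
0.00232143 − 0.00635797 ≈ -0.00404 long ton.

-0.00404 long ton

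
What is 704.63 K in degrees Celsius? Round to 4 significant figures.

K = °C + 273.15.
Applying the formula gives 431.5 °C.

431.5 degrees Celsius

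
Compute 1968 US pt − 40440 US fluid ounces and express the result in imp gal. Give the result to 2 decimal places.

1968 US pt = 204.8378 imp gal and 40440 US fl oz = 263.0730 imp gal.
204.8378 − 263.0730 ≈ -58.24 imp gal.

-58.24 imp gal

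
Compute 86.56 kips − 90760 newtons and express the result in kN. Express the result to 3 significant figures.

294 kilonewtons

86.56 kip = 385.038 kN and 90760 N = 90.7600 kN.
385.038 − 90.7600 ≈ 294 kN.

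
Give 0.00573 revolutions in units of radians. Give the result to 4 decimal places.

0.0360 rad

1 revolution = 6.28319 rad.
Then 0.00573 × 6.28319 ≈ 0.0360 rad.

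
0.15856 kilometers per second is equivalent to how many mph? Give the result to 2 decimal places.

1 km/s = 2236.94 miles per hour.
So 0.15856 × 2236.94 ≈ 354.69 mph.

354.69 mph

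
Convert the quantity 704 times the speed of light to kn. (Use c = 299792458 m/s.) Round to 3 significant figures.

4.10 × 10^11 kn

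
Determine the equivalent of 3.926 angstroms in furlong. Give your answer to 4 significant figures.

1.952e-12 furlong

1 angstrom = 4.97097e-13 furlong.
So 3.926 × 4.97097e-13 ≈ 1.952e-12 furlong.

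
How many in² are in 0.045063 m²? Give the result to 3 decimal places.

1 m² = 1550.00 in².
Then 0.045063 × 1550.00 ≈ 69.848 in².

69.848 in²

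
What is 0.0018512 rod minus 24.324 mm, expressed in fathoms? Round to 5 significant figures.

0.0018512 rod = 0.00509080 fathom and 24.324 mm = 0.0133005 fathom.
0.00509080 − 0.0133005 ≈ -0.0082097 fathom.

-0.0082097 fathom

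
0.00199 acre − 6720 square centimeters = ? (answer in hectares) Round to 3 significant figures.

0.000738 ha

0.00199 acre = 0.000805324 ha and 6720 cm² = 6.72000e-5 ha.
0.000805324 − 6.72000e-5 ≈ 0.000738 ha.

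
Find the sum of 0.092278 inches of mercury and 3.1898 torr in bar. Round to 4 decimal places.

0.0074 bar

0.092278 inHg = 0.00312489 bar and 3.1898 torr = 0.00425272 bar.
0.00312489 + 0.00425272 ≈ 0.0074 bar.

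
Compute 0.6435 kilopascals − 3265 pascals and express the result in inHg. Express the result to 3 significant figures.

-0.774 inHg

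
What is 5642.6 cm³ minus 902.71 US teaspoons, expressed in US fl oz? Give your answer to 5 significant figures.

5642.6 cm³ = 190.799 US fl oz and 902.71 US tsp = 150.452 US fl oz.
190.799 − 150.452 ≈ 40.347 US fl oz.

40.347 US fluid ounces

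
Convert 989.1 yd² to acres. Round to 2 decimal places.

1 yd² = 0.000206612 acre.
So 989.1 × 0.000206612 ≈ 0.20 acre.

0.20 acres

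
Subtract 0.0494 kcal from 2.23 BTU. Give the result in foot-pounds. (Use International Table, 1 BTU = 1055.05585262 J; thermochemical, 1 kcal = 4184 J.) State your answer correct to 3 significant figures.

1580 foot-pounds

2.23 BTU = 1735.32 ft·lbf and 0.0494 kcal = 152.446 ft·lbf.
1735.32 − 152.446 ≈ 1580 ft·lbf.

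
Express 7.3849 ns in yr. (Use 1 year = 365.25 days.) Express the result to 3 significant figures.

2.34e-16 yr

1 ns = 3.16881e-17 years.
Thus 7.3849 × 3.16881e-17 ≈ 2.34e-16 yr.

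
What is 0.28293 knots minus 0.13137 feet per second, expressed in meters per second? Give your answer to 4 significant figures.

0.1055 m/s

0.28293 kn = 0.145552 m/s and 0.13137 ft/s = 0.0400416 m/s.
0.145552 − 0.0400416 ≈ 0.1055 m/s.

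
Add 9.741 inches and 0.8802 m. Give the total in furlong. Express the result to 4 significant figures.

9.741 in = 0.00122992 furlong and 0.8802 m = 0.00437545 furlong.
0.00122992 + 0.00437545 ≈ 0.005605 furlong.

0.005605 furlongs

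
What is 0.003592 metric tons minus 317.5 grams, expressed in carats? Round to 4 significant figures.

0.003592 t = 17960.0 ct and 317.5 g = 1587.50 ct.
17960.0 − 1587.50 ≈ 16370 ct.

16370 carats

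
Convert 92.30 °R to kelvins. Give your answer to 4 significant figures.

°R = K × 9/5.
Applying the formula gives 51.28 K.

51.28 K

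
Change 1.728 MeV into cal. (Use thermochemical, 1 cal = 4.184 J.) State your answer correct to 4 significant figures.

1 MeV = 3.82929 × 10^-14 cal.
So 1.728 × 3.82929 × 10^-14 ≈ 6.617 × 10^-14 cal.

6.617 × 10^-14 calories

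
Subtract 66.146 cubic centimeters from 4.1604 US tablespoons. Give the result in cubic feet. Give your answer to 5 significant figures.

4.1604 US tbsp = 0.002172518 ft³ and 66.146 cm³ = 0.002335924 ft³.
0.002172518 − 0.002335924 ≈ -0.00016341 ft³.

-0.00016341 ft³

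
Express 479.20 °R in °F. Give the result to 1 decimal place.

19.5 °F

°R = °F + 459.67.
Applying the formula gives 19.5 °F.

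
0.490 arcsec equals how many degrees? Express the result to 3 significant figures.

1 arcsec = 0.000277778 °.
Then 0.490 × 0.000277778 ≈ 0.000136 °.

0.000136 °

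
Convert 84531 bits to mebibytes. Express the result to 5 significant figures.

0.010077 MiB

1 bit = 1.19209 × 10^-7 MiB.
84531 × 1.19209 × 10^-7 ≈ 0.010077 MiB.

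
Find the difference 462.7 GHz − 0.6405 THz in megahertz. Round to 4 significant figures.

-177800 MHz

462.7 GHz = 462700 MHz and 0.6405 THz = 640500 MHz.
462700 − 640500 ≈ -177800 MHz.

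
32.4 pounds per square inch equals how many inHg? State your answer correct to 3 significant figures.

66.0 inches of mercury

1 pound per square inch = 2.03602 inches of mercury.
So 32.4 × 2.03602 ≈ 66.0 inHg.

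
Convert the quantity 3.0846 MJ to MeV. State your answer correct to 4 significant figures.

1.925e+19 MeV

1 MJ = 6.24151e+18 megaelectronvolts.
So 3.0846 × 6.24151e+18 ≈ 1.925e+19 MeV.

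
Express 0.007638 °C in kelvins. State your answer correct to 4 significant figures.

K = °C + 273.15.
Applying the formula gives 273.2 K.

273.2 K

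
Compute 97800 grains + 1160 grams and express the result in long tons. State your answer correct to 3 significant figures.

0.00738 long ton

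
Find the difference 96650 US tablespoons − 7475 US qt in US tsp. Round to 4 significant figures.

96650 US tbsp = 289950 US tsp and 7475 US qt = 1.43520 × 10^6 US tsp.
289950 − 1.43520 × 10^6 ≈ -1.145 × 10^6 US tsp.

-1.145 × 10^6 US teaspoons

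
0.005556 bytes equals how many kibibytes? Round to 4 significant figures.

5.426 × 10^-6 KiB

1 B = 0.0009765625 KiB.
Then 0.005556 × 0.0009765625 ≈ 5.426 × 10^-6 KiB.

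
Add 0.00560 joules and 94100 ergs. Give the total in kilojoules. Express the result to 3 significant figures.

0.00560 J = 5.60000 × 10^-6 kJ and 94100 erg = 9.41000 × 10^-6 kJ.
5.60000 × 10^-6 + 9.41000 × 10^-6 ≈ 1.50 × 10^-5 kJ.

1.50 × 10^-5 kJ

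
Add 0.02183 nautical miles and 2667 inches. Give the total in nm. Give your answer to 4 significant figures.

1.082e+11 nanometers

0.02183 nmi = 4.04292e+10 nm and 2667 in = 6.77418e+10 nm.
4.04292e+10 + 6.77418e+10 ≈ 1.082e+11 nm.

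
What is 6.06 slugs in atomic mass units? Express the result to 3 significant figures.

5.33 × 10^28 u

1 slug = 8.78865 × 10^27 atomic mass units.
6.06 × 8.78865 × 10^27 ≈ 5.33 × 10^28 u.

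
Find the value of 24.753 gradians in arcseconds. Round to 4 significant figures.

80200 arcsec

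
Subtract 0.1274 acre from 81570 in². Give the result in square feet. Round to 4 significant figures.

-4983 ft²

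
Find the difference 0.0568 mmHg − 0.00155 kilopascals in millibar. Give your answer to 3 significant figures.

0.0568 mmHg = 0.0757271 mbar and 0.00155 kPa = 0.0155000 mbar.
0.0757271 − 0.0155000 ≈ 0.0602 mbar.

0.0602 millibar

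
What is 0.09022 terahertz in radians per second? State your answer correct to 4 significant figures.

5.669 × 10^11 radians per second

1 terahertz = 6.28319 × 10^12 rad/s.
0.09022 × 6.28319 × 10^12 ≈ 5.669 × 10^11 rad/s.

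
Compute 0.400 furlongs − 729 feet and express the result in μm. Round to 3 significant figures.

-1.42 × 10^8 μm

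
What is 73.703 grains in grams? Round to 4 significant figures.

4.776 g

1 gr = 0.0647989 g.
So 73.703 × 0.0647989 ≈ 4.776 g.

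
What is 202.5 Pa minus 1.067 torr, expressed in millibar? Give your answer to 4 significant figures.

0.6025 mbar

202.5 Pa = 2.0250000 mbar and 1.067 torr = 1.4225497 mbar.
2.0250000 − 1.4225497 ≈ 0.6025 mbar.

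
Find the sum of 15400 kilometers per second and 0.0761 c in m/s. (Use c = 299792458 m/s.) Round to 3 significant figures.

15400 km/s = 1.54000e+7 m/s and 0.0761 c = 2.28142e+7 m/s.
1.54000e+7 + 2.28142e+7 ≈ 3.82e+7 m/s.

3.82e+7 meters per second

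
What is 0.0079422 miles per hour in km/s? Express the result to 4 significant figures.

3.550 × 10^-6 km/s

1 mph = 0.000447040 km/s.
Then 0.0079422 × 0.000447040 ≈ 3.550 × 10^-6 km/s.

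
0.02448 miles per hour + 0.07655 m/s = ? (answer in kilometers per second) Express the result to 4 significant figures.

8.749e-5 kilometers per second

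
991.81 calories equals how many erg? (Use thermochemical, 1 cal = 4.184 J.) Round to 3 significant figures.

4.15 × 10^10 erg

1 cal = 4.18400 × 10^7 ergs.
991.81 × 4.18400 × 10^7 ≈ 4.15 × 10^10 erg.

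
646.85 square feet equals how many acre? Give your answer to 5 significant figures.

0.014850 acre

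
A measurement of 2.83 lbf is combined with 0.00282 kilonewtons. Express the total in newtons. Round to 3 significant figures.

15.4 N

2.83 lbf = 12.5885 N and 0.00282 kN = 2.82000 N.
12.5885 + 2.82000 ≈ 15.4 N.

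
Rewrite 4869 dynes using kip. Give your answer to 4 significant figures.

1.095 × 10^-5 kips

1 dyn = 2.24809 × 10^-9 kip.
4869 × 2.24809 × 10^-9 ≈ 1.095 × 10^-5 kip.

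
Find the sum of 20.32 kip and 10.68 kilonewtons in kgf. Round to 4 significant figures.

10310 kilograms-force

20.32 kip = 9217.00 kgf and 10.68 kN = 1089.06 kgf.
9217.00 + 1089.06 ≈ 10310 kgf.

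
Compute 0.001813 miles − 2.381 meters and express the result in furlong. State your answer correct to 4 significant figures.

0.002668 furlong

0.001813 mi = 0.0145040 furlong and 2.381 m = 0.0118359 furlong.
0.0145040 − 0.0118359 ≈ 0.002668 furlong.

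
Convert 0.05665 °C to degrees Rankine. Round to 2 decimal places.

491.77 °R

°R = (°C + 273.15) × 9/5.
Applying the formula gives 491.77 °R.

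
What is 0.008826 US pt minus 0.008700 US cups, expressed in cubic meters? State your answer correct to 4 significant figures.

2.118e-6 cubic meters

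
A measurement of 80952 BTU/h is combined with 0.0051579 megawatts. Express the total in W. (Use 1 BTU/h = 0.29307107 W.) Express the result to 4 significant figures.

80952 BTU/h = 23724.7 W and 0.0051579 MW = 5157.90 W.
23724.7 + 5157.90 ≈ 28880 W.

28880 W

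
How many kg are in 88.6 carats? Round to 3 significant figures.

1 ct = 0.000200000 kilograms.
88.6 × 0.000200000 ≈ 0.0177 kg.

0.0177 kg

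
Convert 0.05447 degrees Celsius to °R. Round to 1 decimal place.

491.8 °R

°R = (°C + 273.15) × 9/5.
Applying the formula gives 491.8 °R.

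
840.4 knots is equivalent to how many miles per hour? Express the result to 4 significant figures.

1 kn = 1.15078 miles per hour.
Then 840.4 × 1.15078 ≈ 967.1 mph.

967.1 mph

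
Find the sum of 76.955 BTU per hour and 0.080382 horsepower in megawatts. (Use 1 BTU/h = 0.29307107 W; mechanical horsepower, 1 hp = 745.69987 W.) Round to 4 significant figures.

8.249 × 10^-5 MW

76.955 BTU/h = 2.25533 × 10^-5 MW and 0.080382 hp = 5.99408 × 10^-5 MW.
2.25533 × 10^-5 + 5.99408 × 10^-5 ≈ 8.249 × 10^-5 MW.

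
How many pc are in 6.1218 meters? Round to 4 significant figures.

1 meter = 3.24078e-17 pc.
Thus 6.1218 × 3.24078e-17 ≈ 1.984e-16 pc.

1.984e-16 parsecs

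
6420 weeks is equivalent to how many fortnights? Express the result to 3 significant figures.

3210 fortnights

1 week = 0.500000 fortnights.
Then 6420 × 0.500000 ≈ 3210 fortnight.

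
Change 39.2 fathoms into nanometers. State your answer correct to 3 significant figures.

1 fathom = 1.82880 × 10^9 nm.
So 39.2 × 1.82880 × 10^9 ≈ 7.17 × 10^10 nm.

7.17 × 10^10 nanometers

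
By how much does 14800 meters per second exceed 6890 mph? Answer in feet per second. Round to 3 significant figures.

38500 ft/s

14800 m/s = 48556.4 ft/s and 6890 mph = 10105.3 ft/s.
48556.4 − 10105.3 ≈ 38500 ft/s.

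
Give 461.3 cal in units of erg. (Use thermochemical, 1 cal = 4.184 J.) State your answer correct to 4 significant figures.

1.930e+10 erg

1 calorie = 4.18400e+7 ergs.
Thus 461.3 × 4.18400e+7 ≈ 1.930e+10 erg.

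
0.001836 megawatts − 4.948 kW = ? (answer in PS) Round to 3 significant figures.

-4.23 metric horsepower

0.001836 MW = 2.49627 PS and 4.948 kW = 6.72741 PS.
2.49627 − 6.72741 ≈ -4.23 PS.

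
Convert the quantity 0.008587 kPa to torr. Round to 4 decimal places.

0.0644 torr

1 kilopascal = 7.50062 torr.
Thus 0.008587 × 7.50062 ≈ 0.0644 torr.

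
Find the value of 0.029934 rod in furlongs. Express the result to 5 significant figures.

0.00074835 furlong

1 rod = 0.0250000 furlong.
Then 0.029934 × 0.0250000 ≈ 0.00074835 furlong.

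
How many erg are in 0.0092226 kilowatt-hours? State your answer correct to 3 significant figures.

3.32 × 10^11 ergs

1 kilowatt-hour = 3.60000 × 10^13 erg.
0.0092226 × 3.60000 × 10^13 ≈ 3.32 × 10^11 erg.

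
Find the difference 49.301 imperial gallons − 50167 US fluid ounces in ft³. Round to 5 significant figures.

-44.478 ft³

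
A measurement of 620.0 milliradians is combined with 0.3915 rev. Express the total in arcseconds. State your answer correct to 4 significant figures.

620.0 mrad = 127884 arcsec and 0.3915 rev = 507384 arcsec.
127884 + 507384 ≈ 635300 arcsec.

635300 arcsec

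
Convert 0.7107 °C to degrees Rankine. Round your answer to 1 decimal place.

492.9 degrees Rankine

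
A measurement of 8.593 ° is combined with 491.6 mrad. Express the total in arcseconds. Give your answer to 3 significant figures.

132000 arcsec

8.593 ° = 30934.8 arcsec and 491.6 mrad = 101400 arcsec.
30934.8 + 101400 ≈ 132000 arcsec.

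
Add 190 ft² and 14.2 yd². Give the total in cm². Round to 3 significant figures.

190 ft² = 176516 cm² and 14.2 yd² = 118730 cm².
176516 + 118730 ≈ 295000 cm².

295000 square centimeters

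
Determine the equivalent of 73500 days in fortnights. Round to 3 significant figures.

1 d = 0.0714286 fortnights.
So 73500 × 0.0714286 ≈ 5250 fortnight.

5250 fortnights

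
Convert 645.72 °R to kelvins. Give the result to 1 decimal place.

358.7 K

°R = K × 9/5.
Applying the formula gives 358.7 K.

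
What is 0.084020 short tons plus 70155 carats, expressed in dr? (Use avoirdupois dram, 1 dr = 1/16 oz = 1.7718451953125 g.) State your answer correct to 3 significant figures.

50900 dr

0.084020 short ton = 43018.2 dr and 70155 ct = 7918.86 dr.
43018.2 + 7918.86 ≈ 50900 dr.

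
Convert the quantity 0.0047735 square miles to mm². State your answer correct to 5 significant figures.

1 mi² = 2.58999 × 10^12 mm².
0.0047735 × 2.58999 × 10^12 ≈ 1.2363 × 10^10 mm².

1.2363 × 10^10 mm²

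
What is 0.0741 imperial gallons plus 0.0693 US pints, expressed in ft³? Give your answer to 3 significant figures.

0.0131 ft³

0.0741 imp gal = 0.0118963 ft³ and 0.0693 US pt = 0.00115801 ft³.
0.0118963 + 0.00115801 ≈ 0.0131 ft³.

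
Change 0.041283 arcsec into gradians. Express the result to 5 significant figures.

1 arcsec = 0.000308642 grad.
Then 0.041283 × 0.000308642 ≈ 1.2742 × 10^-5 grad.

1.2742 × 10^-5 grad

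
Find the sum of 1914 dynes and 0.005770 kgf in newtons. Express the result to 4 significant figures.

0.07572 newtons

1914 dyn = 0.0191400 N and 0.005770 kgf = 0.0565844 N.
0.0191400 + 0.0565844 ≈ 0.07572 N.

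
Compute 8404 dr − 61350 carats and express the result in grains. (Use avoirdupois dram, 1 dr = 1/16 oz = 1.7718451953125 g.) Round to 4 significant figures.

8404 dr = 229797 gr and 61350 ct = 189355 gr.
229797 − 189355 ≈ 40440 gr.

40440 grains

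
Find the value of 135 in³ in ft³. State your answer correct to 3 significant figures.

0.0781 ft³

1 cubic inch = 0.000578704 ft³.
Then 135 × 0.000578704 ≈ 0.0781 ft³.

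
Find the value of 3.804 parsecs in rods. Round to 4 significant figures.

2.334 × 10^16 rods

1 pc = 6.13552 × 10^15 rods.
Then 3.804 × 6.13552 × 10^15 ≈ 2.334 × 10^16 rod.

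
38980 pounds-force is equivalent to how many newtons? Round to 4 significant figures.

1 pound-force = 4.44822 N.
Then 38980 × 4.44822 ≈ 173400 N.

173400 N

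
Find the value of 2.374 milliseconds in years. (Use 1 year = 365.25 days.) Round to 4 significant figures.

1 millisecond = 3.16881e-11 yr.
2.374 × 3.16881e-11 ≈ 7.523e-11 yr.

7.523e-11 yr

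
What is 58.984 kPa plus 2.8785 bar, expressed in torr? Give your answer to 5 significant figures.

2601.5 torr

58.984 kPa = 442.416 torr and 2.8785 bar = 2159.05 torr.
442.416 + 2159.05 ≈ 2601.5 torr.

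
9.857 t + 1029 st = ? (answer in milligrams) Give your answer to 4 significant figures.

1.639e+10 mg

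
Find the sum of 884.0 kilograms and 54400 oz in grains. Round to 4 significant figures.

884.0 kg = 1.36422e+7 gr and 54400 oz = 2.38000e+7 gr.
1.36422e+7 + 2.38000e+7 ≈ 3.744e+7 gr.

3.744e+7 gr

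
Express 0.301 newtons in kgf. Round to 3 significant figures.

0.0307 kilograms-force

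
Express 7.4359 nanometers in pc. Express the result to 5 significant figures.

2.4098e-25 pc

1 nm = 3.24078e-26 pc.
7.4359 × 3.24078e-26 ≈ 2.4098e-25 pc.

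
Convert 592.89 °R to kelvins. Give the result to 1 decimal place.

°R = K × 9/5.
Applying the formula gives 329.4 K.

329.4 K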